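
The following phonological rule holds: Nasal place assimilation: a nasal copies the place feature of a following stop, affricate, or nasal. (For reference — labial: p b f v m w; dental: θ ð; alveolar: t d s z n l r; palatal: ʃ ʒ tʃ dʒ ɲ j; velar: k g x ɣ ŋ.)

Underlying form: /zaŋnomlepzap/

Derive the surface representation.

[zannomlepzap]

/ŋ/ before /n/ (alveolar) → [n]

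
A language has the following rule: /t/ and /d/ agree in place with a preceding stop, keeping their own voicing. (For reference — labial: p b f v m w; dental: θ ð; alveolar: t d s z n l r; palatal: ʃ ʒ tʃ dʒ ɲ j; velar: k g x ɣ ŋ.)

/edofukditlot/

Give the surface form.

[edofukgitlot]

/d/ after /k/ (velar) → [g]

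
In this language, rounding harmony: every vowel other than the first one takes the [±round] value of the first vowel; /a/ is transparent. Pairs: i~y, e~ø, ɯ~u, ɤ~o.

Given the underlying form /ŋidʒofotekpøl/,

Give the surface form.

[ŋidʒɤfɤtekpel]

/o/ harmonizes with /i/ ([-round]) → [ɤ]
/o/ harmonizes with /i/ ([-round]) → [ɤ]
/ø/ harmonizes with /i/ ([-round]) → [e]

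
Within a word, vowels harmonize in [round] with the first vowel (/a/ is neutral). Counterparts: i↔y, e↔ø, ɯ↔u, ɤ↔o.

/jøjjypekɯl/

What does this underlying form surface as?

/e/ harmonizes with /ø/ ([+round]) → [ø]
/ɯ/ harmonizes with /ø/ ([+round]) → [u]

[jøjjypøkul]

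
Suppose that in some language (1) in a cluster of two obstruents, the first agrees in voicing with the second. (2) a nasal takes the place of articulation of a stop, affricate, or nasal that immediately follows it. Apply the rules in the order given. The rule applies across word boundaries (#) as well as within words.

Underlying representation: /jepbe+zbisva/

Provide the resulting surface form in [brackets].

[jebbe+zbizva]

Rule 1: /p/ before /b/ (voiced) → [b]
Rule 1: /s/ before /v/ (voiced) → [z]
After rule 1: jebbe+zbizva
Rule 2: no segment meets the rule's conditions; no change.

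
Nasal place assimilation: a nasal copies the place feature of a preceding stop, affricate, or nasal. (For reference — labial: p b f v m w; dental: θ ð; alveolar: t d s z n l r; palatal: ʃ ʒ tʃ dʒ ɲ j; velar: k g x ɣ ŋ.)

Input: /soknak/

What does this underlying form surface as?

[sokŋak]

/n/ after /k/ (velar) → [ŋ]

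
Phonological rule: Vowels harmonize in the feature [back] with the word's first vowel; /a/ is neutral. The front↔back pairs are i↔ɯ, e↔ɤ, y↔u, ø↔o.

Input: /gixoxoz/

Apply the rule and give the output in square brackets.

/o/ harmonizes with /i/ ([-back]) → [ø]
/o/ harmonizes with /i/ ([-back]) → [ø]

[gixøxøz]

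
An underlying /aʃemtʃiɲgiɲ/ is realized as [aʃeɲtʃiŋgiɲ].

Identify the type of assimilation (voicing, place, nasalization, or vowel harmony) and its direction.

place assimilation, regressive

/m/→[ɲ] /ɲ/→[ŋ].
Each target copies a feature from the following segment, so the direction is regressive.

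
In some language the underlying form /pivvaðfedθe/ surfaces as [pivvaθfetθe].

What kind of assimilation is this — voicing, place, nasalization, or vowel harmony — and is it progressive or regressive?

voicing assimilation, regressive

/ð/→[θ] /d/→[t].
Each target copies a feature from the following segment, so the direction is regressive.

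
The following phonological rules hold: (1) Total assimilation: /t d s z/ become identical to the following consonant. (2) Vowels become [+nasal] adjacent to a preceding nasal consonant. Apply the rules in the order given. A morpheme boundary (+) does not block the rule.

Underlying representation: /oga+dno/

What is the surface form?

[oga+nnõ]

Rule 1: /d/ before /n/ → [n] (total assimilation)
After rule 1: oga+nno
Rule 2: /o/ after nasal /n/ → [õ]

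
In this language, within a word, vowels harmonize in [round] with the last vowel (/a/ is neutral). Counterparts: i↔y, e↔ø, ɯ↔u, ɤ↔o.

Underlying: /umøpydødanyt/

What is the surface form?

[umøpydødanyt]

no segment meets the rule's conditions; no change.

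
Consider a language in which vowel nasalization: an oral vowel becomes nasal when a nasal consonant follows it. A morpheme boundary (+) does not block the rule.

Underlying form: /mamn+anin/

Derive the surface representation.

[mãmn+ãnĩn]

/a/ before nasal /m/ → [ã]
/a/ before nasal /n/ → [ã]
/i/ before nasal /n/ → [ĩ]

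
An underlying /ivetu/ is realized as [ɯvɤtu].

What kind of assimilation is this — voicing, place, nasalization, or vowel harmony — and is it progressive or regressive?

/i/→[ɯ] /e/→[ɤ].
Vowels agree with the last vowel, so the harmony is regressive.

vowel harmony, regressive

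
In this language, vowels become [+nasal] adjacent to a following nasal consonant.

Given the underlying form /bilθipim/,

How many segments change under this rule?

/i/ before nasal /m/ → [ĩ]
1 segment changes.

1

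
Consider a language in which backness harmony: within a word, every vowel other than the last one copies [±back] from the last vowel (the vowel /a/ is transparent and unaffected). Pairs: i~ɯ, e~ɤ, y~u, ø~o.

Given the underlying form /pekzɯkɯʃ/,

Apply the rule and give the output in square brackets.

[pɤkzɯkɯʃ]

/e/ harmonizes with /ɯ/ ([+back]) → [ɤ]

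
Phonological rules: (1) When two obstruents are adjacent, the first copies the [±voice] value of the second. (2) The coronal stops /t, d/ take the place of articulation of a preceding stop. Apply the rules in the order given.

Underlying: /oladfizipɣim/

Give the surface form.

Rule 1: /d/ before /f/ (voiceless) → [t]
Rule 1: /p/ before /ɣ/ (voiced) → [b]
After rule 1: olatfizibɣim
Rule 2: no segment meets the rule's conditions; no change.

[olatfizibɣim]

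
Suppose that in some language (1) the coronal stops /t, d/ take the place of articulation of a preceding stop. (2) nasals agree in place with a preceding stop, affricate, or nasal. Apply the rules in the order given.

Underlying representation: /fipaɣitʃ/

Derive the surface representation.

Rule 1: no segment meets the rule's conditions; no change.
After rule 1: fipaɣitʃ
Rule 2: no segment meets the rule's conditions; no change.

[fipaɣitʃ]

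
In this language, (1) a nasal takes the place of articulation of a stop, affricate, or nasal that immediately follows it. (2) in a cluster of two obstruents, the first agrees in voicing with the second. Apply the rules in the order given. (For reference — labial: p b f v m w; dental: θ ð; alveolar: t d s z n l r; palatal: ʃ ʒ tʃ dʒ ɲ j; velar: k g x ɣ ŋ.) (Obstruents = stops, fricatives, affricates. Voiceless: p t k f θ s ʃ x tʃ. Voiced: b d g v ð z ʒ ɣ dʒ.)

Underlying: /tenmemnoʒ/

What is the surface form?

Rule 1: /n/ before /m/ (labial) → [m]
Rule 1: /m/ before /n/ (alveolar) → [n]
After rule 1: temmennoʒ
Rule 2: no segment meets the rule's conditions; no change.

[temmennoʒ]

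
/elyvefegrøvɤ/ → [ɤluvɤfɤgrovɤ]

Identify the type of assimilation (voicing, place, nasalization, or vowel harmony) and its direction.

/e/→[ɤ] /y/→[u] /e/→[ɤ] /e/→[ɤ] /ø/→[o].
Vowels agree with the last vowel, so the harmony is regressive.

vowel harmony, regressive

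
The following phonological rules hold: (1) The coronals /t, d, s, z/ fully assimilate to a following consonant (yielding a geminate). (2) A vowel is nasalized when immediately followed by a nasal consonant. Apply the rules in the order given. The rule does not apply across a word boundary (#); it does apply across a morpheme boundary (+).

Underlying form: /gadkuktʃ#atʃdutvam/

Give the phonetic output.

Rule 1: /d/ before /k/ → [k] (total assimilation)
Rule 1: /t/ before /v/ → [v] (total assimilation)
After rule 1: gakkuktʃ#atʃduvvam
Rule 2: /a/ before nasal /m/ → [ã]

[gakkuktʃ#atʃduvvãm]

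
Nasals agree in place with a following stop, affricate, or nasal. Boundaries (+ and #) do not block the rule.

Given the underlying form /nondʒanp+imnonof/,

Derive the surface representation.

[noɲdʒamp+innonof]

/n/ before /dʒ/ (palatal) → [ɲ]
/n/ before /p/ (labial) → [m]
/m/ before /n/ (alveolar) → [n]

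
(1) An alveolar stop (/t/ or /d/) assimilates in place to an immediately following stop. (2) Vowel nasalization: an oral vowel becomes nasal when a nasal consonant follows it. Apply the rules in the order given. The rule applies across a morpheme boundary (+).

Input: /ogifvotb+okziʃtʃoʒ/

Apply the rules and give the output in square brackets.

[ogifvopb+okziʃtʃoʒ]

Rule 1: /t/ before /b/ (labial) → [p]
After rule 1: ogifvopb+okziʃtʃoʒ
Rule 2: no segment meets the rule's conditions; no change.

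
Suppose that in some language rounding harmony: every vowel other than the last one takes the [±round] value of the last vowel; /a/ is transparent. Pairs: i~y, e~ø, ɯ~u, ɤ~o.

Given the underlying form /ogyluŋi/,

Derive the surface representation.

[ɤgilɯŋi]

/o/ harmonizes with /i/ ([-round]) → [ɤ]
/y/ harmonizes with /i/ ([-round]) → [i]
/u/ harmonizes with /i/ ([-round]) → [ɯ]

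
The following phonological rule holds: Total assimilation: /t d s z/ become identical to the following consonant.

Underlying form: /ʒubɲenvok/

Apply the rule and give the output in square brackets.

no segment meets the rule's conditions; no change.

[ʒubɲenvok]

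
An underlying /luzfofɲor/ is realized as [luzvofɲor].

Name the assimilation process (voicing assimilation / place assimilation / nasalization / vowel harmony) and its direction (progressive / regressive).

voicing assimilation, progressive

/f/→[v].
Each target copies a feature from the preceding segment, so the direction is progressive.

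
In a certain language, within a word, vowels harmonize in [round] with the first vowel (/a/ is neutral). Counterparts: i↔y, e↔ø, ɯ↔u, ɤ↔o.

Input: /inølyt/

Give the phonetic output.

/ø/ harmonizes with /i/ ([-round]) → [e]
/y/ harmonizes with /i/ ([-round]) → [i]

[inelit]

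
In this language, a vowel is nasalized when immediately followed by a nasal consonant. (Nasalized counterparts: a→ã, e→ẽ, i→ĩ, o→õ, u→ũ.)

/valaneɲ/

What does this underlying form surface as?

/a/ before nasal /n/ → [ã]
/e/ before nasal /ɲ/ → [ẽ]

[valãnẽɲ]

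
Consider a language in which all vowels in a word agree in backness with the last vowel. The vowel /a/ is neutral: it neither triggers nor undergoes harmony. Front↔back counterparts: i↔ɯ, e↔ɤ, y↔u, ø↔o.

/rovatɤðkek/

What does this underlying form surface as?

/o/ harmonizes with /e/ ([-back]) → [ø]
/ɤ/ harmonizes with /e/ ([-back]) → [e]

[røvateðkek]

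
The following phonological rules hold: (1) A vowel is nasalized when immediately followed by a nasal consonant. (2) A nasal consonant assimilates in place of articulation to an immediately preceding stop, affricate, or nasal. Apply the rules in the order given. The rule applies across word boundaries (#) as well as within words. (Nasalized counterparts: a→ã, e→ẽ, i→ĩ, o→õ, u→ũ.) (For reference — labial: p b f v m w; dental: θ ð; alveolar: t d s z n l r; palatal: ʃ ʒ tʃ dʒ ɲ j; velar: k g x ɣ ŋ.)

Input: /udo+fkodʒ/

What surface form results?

[udo+fkodʒ]

Rule 1: no segment meets the rule's conditions; no change.
After rule 1: udo+fkodʒ
Rule 2: no segment meets the rule's conditions; no change.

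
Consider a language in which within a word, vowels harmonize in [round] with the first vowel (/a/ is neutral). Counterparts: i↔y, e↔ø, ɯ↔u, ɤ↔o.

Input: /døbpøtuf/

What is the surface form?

no segment meets the rule's conditions; no change.

[døbpøtuf]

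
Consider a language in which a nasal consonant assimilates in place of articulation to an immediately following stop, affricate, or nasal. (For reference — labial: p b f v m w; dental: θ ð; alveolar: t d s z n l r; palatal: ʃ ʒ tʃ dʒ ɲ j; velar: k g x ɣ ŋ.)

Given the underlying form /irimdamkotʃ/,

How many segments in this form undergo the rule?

2

/m/ before /d/ (alveolar) → [n]
/m/ before /k/ (velar) → [ŋ]
2 segments change.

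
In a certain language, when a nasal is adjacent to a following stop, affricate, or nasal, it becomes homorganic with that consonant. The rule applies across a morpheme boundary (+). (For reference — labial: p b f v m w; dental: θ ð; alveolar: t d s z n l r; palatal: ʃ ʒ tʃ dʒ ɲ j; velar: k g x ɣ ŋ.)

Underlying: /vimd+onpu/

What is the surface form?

[vind+ompu]

/m/ before /d/ (alveolar) → [n]
/n/ before /p/ (labial) → [m]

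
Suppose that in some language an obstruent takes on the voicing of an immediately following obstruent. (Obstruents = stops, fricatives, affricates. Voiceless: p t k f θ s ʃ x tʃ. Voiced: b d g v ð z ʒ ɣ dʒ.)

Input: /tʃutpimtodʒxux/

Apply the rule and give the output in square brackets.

[tʃutpimtotʃxux]

/dʒ/ before /x/ (voiceless) → [tʃ]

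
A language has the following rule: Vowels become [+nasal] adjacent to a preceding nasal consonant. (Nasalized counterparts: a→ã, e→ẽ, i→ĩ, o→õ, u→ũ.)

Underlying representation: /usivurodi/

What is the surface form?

[usivurodi]

no segment meets the rule's conditions; no change.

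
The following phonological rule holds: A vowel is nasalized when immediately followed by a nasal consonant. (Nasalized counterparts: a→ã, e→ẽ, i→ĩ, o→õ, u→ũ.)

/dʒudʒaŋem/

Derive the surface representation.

/a/ before nasal /ŋ/ → [ã]
/e/ before nasal /m/ → [ẽ]

[dʒudʒãŋẽm]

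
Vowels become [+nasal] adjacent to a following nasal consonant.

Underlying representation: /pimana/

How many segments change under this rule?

/i/ before nasal /m/ → [ĩ]
/a/ before nasal /n/ → [ã]
2 segments change.

2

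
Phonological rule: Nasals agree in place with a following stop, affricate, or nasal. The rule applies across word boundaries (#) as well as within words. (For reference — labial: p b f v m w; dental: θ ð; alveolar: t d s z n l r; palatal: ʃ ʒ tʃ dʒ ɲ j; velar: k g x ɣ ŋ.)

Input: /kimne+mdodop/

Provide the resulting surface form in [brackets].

[kinne+ndodop]

/m/ before /n/ (alveolar) → [n]
/m/ before /d/ (alveolar) → [n]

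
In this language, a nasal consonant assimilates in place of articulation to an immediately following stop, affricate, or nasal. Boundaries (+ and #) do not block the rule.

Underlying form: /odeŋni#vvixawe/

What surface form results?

/ŋ/ before /n/ (alveolar) → [n]

[odenni#vvixawe]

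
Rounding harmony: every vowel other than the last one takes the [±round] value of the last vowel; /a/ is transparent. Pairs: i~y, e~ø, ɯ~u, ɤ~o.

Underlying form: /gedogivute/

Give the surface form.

[gedɤgivɯte]

/o/ harmonizes with /e/ ([-round]) → [ɤ]
/u/ harmonizes with /e/ ([-round]) → [ɯ]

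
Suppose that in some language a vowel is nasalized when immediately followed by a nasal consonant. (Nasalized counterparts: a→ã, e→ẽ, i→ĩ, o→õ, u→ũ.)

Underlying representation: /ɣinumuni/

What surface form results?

/i/ before nasal /n/ → [ĩ]
/u/ before nasal /m/ → [ũ]
/u/ before nasal /n/ → [ũ]

[ɣĩnũmũni]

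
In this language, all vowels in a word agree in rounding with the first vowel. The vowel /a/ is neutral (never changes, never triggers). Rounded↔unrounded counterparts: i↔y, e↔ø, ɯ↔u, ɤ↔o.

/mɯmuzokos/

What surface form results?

[mɯmɯzɤkɤs]

/u/ harmonizes with /ɯ/ ([-round]) → [ɯ]
/o/ harmonizes with /ɯ/ ([-round]) → [ɤ]
/o/ harmonizes with /ɯ/ ([-round]) → [ɤ]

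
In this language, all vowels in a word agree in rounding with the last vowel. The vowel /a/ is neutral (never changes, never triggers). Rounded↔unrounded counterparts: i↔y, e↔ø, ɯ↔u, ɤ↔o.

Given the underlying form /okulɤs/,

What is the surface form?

/o/ harmonizes with /ɤ/ ([-round]) → [ɤ]
/u/ harmonizes with /ɤ/ ([-round]) → [ɯ]

[ɤkɯlɤs]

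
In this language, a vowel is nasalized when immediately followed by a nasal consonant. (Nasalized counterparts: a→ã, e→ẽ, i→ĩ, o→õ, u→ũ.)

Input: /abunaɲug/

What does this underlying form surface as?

[abũnãɲug]

/u/ before nasal /n/ → [ũ]
/a/ before nasal /ɲ/ → [ã]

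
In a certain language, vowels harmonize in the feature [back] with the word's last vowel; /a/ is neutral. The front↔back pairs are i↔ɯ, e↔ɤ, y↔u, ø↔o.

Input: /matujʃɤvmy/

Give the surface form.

/u/ harmonizes with /y/ ([-back]) → [y]
/ɤ/ harmonizes with /y/ ([-back]) → [e]

[matyjʃevmy]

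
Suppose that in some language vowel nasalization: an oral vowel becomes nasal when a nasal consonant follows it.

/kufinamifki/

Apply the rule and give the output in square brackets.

[kufĩnãmifki]

/i/ before nasal /n/ → [ĩ]
/a/ before nasal /m/ → [ã]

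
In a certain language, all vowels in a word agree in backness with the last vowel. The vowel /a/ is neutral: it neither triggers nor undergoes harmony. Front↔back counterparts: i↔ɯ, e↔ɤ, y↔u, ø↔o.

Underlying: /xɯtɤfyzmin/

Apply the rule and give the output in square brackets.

/ɯ/ harmonizes with /i/ ([-back]) → [i]
/ɤ/ harmonizes with /i/ ([-back]) → [e]

[xitefyzmin]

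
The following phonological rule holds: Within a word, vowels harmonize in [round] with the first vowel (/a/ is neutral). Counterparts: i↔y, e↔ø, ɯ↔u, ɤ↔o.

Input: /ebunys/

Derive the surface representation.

/u/ harmonizes with /e/ ([-round]) → [ɯ]
/y/ harmonizes with /e/ ([-round]) → [i]

[ebɯnis]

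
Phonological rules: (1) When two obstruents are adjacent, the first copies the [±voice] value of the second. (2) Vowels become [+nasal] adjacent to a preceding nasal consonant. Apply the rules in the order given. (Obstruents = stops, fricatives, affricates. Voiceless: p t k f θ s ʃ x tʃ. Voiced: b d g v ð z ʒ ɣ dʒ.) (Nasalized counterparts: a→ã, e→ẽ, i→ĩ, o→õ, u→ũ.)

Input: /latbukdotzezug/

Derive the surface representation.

Rule 1: /t/ before /b/ (voiced) → [d]
Rule 1: /k/ before /d/ (voiced) → [g]
Rule 1: /t/ before /z/ (voiced) → [d]
After rule 1: ladbugdodzezug
Rule 2: no segment meets the rule's conditions; no change.

[ladbugdodzezug]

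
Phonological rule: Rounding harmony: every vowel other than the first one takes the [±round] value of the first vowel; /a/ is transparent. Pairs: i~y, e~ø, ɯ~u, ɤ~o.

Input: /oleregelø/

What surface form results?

/e/ harmonizes with /o/ ([+round]) → [ø]
/e/ harmonizes with /o/ ([+round]) → [ø]
/e/ harmonizes with /o/ ([+round]) → [ø]

[olørøgølø]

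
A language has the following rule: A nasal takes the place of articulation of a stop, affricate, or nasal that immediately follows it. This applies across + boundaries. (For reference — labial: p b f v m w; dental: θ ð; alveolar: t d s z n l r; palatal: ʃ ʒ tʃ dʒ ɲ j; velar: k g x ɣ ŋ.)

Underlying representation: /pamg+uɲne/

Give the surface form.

[paŋg+unne]

/m/ before /g/ (velar) → [ŋ]
/ɲ/ before /n/ (alveolar) → [n]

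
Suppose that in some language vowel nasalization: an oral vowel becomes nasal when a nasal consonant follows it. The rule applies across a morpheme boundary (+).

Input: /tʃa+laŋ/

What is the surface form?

[tʃa+lãŋ]

/a/ before nasal /ŋ/ → [ã]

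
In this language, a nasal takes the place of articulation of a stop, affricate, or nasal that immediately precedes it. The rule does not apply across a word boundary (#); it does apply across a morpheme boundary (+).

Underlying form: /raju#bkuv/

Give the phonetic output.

[raju#bkuv]

no segment meets the rule's conditions; no change.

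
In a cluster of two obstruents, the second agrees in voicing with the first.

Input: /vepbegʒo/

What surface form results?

[veppegʒo]

/b/ after /p/ (voiceless) → [p]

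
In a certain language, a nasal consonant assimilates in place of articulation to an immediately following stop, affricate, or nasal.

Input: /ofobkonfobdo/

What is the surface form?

no segment meets the rule's conditions; no change.

[ofobkonfobdo]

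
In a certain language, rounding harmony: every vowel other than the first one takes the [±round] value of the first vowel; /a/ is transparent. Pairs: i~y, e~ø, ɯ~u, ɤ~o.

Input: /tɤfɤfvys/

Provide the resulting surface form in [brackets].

/y/ harmonizes with /ɤ/ ([-round]) → [i]

[tɤfɤfvis]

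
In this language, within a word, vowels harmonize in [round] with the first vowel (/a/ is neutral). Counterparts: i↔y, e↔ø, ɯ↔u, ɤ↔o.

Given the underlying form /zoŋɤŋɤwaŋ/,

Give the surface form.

[zoŋoŋowaŋ]

/ɤ/ harmonizes with /o/ ([+round]) → [o]
/ɤ/ harmonizes with /o/ ([+round]) → [o]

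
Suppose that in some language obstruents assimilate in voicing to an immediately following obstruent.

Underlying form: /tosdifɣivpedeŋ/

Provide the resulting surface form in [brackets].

/s/ before /d/ (voiced) → [z]
/f/ before /ɣ/ (voiced) → [v]
/v/ before /p/ (voiceless) → [f]

[tozdivɣifpedeŋ]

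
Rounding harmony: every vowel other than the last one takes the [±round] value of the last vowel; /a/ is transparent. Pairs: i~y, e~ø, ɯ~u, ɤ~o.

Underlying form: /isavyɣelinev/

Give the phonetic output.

/y/ harmonizes with /e/ ([-round]) → [i]

[isaviɣelinev]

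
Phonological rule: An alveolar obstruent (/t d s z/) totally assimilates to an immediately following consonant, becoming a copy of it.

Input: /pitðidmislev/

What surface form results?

[piððimmillev]

/t/ before /ð/ → [ð] (total assimilation)
/d/ before /m/ → [m] (total assimilation)
/s/ before /l/ → [l] (total assimilation)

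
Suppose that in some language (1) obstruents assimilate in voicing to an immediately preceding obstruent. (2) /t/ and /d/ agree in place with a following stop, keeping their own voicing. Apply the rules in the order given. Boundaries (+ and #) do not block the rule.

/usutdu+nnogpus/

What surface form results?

Rule 1: /d/ after /t/ (voiceless) → [t]
Rule 1: /p/ after /g/ (voiced) → [b]
After rule 1: usuttu+nnogbus
Rule 2: no segment meets the rule's conditions; no change.

[usuttu+nnogbus]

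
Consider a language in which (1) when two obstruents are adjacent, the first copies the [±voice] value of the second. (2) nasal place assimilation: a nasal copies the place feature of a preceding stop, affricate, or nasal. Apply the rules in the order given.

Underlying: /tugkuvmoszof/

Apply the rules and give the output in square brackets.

[tukkuvmozzof]

Rule 1: /g/ before /k/ (voiceless) → [k]
Rule 1: /s/ before /z/ (voiced) → [z]
After rule 1: tukkuvmozzof
Rule 2: no segment meets the rule's conditions; no change.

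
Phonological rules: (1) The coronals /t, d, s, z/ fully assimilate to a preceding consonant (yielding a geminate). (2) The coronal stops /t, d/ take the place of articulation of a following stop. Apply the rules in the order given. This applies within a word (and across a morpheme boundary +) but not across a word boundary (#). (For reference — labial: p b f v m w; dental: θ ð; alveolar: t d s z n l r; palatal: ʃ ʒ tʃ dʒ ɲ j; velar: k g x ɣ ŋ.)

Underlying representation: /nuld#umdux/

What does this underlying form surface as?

Rule 1: /d/ after /l/ → [l] (total assimilation)
Rule 1: /d/ after /m/ → [m] (total assimilation)
After rule 1: null#ummux
Rule 2: no segment meets the rule's conditions; no change.

[null#ummux]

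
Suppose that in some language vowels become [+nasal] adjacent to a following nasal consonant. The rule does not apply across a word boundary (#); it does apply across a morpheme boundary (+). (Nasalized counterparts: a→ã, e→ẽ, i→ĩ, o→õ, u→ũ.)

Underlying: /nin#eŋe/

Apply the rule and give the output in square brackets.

/i/ before nasal /n/ → [ĩ]
/e/ before nasal /ŋ/ → [ẽ]

[nĩn#ẽŋe]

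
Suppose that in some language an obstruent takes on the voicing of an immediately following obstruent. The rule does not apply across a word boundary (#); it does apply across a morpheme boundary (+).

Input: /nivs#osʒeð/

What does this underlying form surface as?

/v/ before /s/ (voiceless) → [f]
/s/ before /ʒ/ (voiced) → [z]

[nifs#ozʒeð]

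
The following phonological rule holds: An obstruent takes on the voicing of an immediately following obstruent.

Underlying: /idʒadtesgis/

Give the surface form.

/d/ before /t/ (voiceless) → [t]
/s/ before /g/ (voiced) → [z]

[idʒattezgis]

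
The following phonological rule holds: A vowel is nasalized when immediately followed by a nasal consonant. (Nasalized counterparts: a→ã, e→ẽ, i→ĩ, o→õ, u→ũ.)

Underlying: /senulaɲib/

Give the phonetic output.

[sẽnulãɲib]

/e/ before nasal /n/ → [ẽ]
/a/ before nasal /ɲ/ → [ã]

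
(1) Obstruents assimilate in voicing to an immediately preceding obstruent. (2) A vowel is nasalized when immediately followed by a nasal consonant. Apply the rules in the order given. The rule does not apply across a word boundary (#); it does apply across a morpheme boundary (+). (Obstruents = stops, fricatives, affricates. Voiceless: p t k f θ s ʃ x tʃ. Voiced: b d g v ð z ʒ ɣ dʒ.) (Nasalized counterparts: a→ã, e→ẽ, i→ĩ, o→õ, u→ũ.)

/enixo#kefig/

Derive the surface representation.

Rule 1: no segment meets the rule's conditions; no change.
After rule 1: enixo#kefig
Rule 2: /e/ before nasal /n/ → [ẽ]

[ẽnixo#kefig]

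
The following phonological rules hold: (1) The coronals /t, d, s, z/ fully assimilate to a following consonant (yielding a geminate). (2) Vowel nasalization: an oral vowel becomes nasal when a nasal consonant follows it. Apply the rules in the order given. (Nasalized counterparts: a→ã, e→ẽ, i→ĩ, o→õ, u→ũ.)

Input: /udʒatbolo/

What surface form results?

Rule 1: /t/ before /b/ → [b] (total assimilation)
After rule 1: udʒabbolo
Rule 2: no segment meets the rule's conditions; no change.

[udʒabbolo]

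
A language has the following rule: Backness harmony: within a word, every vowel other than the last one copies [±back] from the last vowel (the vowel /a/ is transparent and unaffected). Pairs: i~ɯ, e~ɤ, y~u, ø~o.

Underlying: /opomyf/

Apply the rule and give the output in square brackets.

[øpømyf]

/o/ harmonizes with /y/ ([-back]) → [ø]
/o/ harmonizes with /y/ ([-back]) → [ø]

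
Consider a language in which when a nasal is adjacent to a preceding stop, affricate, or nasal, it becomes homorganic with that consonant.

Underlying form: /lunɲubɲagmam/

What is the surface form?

[lunnubmagŋam]

/ɲ/ after /n/ (alveolar) → [n]
/ɲ/ after /b/ (labial) → [m]
/m/ after /g/ (velar) → [ŋ]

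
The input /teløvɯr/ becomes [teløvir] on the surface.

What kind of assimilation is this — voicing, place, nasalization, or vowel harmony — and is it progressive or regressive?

vowel harmony, progressive

/ɯ/→[i].
Vowels agree with the first vowel, so the harmony is progressive.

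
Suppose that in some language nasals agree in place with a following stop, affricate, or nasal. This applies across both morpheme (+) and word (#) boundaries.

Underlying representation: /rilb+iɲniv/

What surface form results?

/ɲ/ before /n/ (alveolar) → [n]

[rilb+inniv]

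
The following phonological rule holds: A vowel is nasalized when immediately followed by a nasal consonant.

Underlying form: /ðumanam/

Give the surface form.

/u/ before nasal /m/ → [ũ]
/a/ before nasal /n/ → [ã]
/a/ before nasal /m/ → [ã]

[ðũmãnãm]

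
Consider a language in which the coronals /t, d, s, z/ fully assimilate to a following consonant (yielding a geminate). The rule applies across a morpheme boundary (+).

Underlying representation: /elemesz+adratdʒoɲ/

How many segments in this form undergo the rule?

/s/ before /z/ → [z] (total assimilation)
/d/ before /r/ → [r] (total assimilation)
/t/ before /dʒ/ → [dʒ] (total assimilation)
3 segments change.

3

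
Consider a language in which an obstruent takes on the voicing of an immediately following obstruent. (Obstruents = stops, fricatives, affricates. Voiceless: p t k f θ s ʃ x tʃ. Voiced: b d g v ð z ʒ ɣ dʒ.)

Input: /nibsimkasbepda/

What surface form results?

/b/ before /s/ (voiceless) → [p]
/s/ before /b/ (voiced) → [z]
/p/ before /d/ (voiced) → [b]

[nipsimkazbebda]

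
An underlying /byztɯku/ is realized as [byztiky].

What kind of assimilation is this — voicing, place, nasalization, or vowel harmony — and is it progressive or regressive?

vowel harmony, progressive

/ɯ/→[i] /u/→[y].
Vowels agree with the first vowel, so the harmony is progressive.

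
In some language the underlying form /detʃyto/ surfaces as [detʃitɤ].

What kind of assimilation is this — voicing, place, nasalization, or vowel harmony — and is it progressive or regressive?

vowel harmony, progressive

/y/→[i] /o/→[ɤ].
Vowels agree with the first vowel, so the harmony is progressive.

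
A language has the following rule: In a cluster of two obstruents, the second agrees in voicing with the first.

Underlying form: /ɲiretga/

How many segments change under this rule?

1

/g/ after /t/ (voiceless) → [k]
1 segment changes.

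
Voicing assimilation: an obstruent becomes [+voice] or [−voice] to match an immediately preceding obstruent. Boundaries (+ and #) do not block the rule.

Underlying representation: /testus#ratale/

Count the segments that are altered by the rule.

No segment meets the rule's conditions.

0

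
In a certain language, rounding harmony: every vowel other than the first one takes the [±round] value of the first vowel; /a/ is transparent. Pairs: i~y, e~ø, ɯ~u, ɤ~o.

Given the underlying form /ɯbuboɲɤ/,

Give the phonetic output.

[ɯbɯbɤɲɤ]

/u/ harmonizes with /ɯ/ ([-round]) → [ɯ]
/o/ harmonizes with /ɯ/ ([-round]) → [ɤ]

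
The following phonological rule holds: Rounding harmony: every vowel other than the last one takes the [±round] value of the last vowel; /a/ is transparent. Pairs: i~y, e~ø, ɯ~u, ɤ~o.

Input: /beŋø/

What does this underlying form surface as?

/e/ harmonizes with /ø/ ([+round]) → [ø]

[bøŋø]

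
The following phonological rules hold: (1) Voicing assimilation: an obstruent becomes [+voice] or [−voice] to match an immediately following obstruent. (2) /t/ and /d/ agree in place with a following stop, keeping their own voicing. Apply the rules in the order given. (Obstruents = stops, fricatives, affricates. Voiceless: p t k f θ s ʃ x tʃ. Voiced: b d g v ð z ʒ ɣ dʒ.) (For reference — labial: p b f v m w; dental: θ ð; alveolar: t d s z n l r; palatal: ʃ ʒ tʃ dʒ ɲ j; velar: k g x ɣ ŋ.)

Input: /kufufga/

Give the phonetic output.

Rule 1: /f/ before /g/ (voiced) → [v]
After rule 1: kufuvga
Rule 2: no segment meets the rule's conditions; no change.

[kufuvga]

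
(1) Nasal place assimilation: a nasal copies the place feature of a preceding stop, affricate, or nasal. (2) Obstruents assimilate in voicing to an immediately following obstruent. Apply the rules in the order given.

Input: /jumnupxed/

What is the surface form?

Rule 1: /n/ after /m/ (labial) → [m]
After rule 1: jummupxed
Rule 2: no segment meets the rule's conditions; no change.

[jummupxed]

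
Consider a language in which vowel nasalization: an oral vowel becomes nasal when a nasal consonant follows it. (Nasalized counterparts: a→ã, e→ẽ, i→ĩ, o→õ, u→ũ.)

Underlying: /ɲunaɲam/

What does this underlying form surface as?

/u/ before nasal /n/ → [ũ]
/a/ before nasal /ɲ/ → [ã]
/a/ before nasal /m/ → [ã]

[ɲũnãɲãm]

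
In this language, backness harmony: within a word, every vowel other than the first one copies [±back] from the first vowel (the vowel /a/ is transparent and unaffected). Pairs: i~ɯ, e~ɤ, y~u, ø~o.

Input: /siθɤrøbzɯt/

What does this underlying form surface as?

[siθerøbzit]

/ɤ/ harmonizes with /i/ ([-back]) → [e]
/ɯ/ harmonizes with /i/ ([-back]) → [i]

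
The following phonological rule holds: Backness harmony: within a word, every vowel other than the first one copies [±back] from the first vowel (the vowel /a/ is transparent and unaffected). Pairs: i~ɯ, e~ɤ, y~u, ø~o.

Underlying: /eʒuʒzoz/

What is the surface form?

/u/ harmonizes with /e/ ([-back]) → [y]
/o/ harmonizes with /e/ ([-back]) → [ø]

[eʒyʒzøz]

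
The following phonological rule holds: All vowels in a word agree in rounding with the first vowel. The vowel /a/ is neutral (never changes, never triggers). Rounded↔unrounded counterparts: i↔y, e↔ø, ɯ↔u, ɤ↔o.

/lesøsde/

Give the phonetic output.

[lesesde]

/ø/ harmonizes with /e/ ([-round]) → [e]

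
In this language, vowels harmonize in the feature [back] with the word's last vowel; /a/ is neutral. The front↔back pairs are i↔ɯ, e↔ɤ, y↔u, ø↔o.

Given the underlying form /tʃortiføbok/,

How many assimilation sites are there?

/i/ harmonizes with /o/ ([+back]) → [ɯ]
/ø/ harmonizes with /o/ ([+back]) → [o]
2 segments change.

2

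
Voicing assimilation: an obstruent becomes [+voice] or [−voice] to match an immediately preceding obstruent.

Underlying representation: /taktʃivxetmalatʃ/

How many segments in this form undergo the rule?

/x/ after /v/ (voiced) → [ɣ]
1 segment changes.

1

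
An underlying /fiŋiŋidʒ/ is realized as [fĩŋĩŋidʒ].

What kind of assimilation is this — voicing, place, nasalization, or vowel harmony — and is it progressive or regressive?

nasalization, regressive

/i/→[ĩ] /i/→[ĩ].
Each target copies a feature from the following segment, so the direction is regressive.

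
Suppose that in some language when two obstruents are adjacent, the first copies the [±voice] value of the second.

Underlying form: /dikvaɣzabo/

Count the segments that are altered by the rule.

1

/k/ before /v/ (voiced) → [g]
1 segment changes.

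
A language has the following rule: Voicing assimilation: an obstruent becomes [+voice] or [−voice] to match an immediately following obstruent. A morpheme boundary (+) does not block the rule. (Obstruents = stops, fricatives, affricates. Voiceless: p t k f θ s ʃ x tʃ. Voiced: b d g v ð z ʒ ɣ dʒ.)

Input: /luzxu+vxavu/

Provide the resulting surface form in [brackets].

/z/ before /x/ (voiceless) → [s]
/v/ before /x/ (voiceless) → [f]

[lusxu+fxavu]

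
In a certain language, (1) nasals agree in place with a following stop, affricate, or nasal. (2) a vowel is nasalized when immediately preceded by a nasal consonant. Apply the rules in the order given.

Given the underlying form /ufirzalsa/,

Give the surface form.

Rule 1: no segment meets the rule's conditions; no change.
After rule 1: ufirzalsa
Rule 2: no segment meets the rule's conditions; no change.

[ufirzalsa]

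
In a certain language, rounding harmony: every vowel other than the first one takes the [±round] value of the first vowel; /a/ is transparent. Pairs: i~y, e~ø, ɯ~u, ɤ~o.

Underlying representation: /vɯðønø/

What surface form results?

/ø/ harmonizes with /ɯ/ ([-round]) → [e]
/ø/ harmonizes with /ɯ/ ([-round]) → [e]

[vɯðene]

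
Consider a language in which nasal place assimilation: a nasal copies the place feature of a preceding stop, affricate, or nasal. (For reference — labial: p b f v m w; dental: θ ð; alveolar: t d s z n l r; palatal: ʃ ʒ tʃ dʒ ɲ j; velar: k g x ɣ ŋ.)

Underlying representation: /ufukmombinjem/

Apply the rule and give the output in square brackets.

[ufukŋombinjem]

/m/ after /k/ (velar) → [ŋ]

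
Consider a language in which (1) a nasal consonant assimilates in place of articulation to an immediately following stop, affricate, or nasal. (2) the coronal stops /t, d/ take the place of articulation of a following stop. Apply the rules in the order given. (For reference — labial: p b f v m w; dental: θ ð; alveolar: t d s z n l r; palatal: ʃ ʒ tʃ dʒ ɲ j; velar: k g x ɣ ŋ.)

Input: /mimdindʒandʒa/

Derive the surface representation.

[mindiɲdʒaɲdʒa]

Rule 1: /m/ before /d/ (alveolar) → [n]
Rule 1: /n/ before /dʒ/ (palatal) → [ɲ]
Rule 1: /n/ before /dʒ/ (palatal) → [ɲ]
After rule 1: mindiɲdʒaɲdʒa
Rule 2: no segment meets the rule's conditions; no change.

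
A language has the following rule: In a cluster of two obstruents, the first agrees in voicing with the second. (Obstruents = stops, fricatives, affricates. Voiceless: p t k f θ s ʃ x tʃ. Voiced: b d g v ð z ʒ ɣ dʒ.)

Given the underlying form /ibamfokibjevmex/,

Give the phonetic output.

no segment meets the rule's conditions; no change.

[ibamfokibjevmex]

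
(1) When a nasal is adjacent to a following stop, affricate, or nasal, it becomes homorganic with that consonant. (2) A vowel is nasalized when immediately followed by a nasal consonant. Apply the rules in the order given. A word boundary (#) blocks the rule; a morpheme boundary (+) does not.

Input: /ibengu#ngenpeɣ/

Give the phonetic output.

Rule 1: /n/ before /g/ (velar) → [ŋ]
Rule 1: /n/ before /g/ (velar) → [ŋ]
Rule 1: /n/ before /p/ (labial) → [m]
After rule 1: ibeŋgu#ŋgempeɣ
Rule 2: /e/ before nasal /ŋ/ → [ẽ]
Rule 2: /e/ before nasal /m/ → [ẽ]

[ibẽŋgu#ŋgẽmpeɣ]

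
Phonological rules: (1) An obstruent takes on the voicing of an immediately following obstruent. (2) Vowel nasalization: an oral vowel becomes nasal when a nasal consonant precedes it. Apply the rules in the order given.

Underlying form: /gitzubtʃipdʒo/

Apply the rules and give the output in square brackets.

[gidzuptʃibdʒo]

Rule 1: /t/ before /z/ (voiced) → [d]
Rule 1: /b/ before /tʃ/ (voiceless) → [p]
Rule 1: /p/ before /dʒ/ (voiced) → [b]
After rule 1: gidzuptʃibdʒo
Rule 2: no segment meets the rule's conditions; no change.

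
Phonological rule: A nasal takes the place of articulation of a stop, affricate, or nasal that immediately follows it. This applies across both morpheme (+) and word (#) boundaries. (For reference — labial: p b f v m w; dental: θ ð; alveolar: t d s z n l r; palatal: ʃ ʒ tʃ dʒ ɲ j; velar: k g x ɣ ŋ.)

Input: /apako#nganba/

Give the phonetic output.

/n/ before /g/ (velar) → [ŋ]
/n/ before /b/ (labial) → [m]

[apako#ŋgamba]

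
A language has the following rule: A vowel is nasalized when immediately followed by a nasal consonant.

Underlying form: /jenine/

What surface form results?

[jẽnĩne]

/e/ before nasal /n/ → [ẽ]
/i/ before nasal /n/ → [ĩ]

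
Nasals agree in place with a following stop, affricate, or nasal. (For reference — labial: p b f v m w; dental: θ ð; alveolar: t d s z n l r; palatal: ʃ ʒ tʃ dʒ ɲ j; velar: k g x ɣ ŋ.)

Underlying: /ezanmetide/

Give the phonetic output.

[ezammetide]

/n/ before /m/ (labial) → [m]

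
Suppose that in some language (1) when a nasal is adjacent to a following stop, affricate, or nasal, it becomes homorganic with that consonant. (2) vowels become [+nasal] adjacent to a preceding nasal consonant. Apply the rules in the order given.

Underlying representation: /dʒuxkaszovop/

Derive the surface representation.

Rule 1: no segment meets the rule's conditions; no change.
After rule 1: dʒuxkaszovop
Rule 2: no segment meets the rule's conditions; no change.

[dʒuxkaszovop]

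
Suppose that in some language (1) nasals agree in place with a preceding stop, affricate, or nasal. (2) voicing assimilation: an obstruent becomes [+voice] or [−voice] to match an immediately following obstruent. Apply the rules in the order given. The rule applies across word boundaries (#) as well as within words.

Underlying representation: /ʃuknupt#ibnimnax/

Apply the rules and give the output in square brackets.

Rule 1: /n/ after /k/ (velar) → [ŋ]
Rule 1: /n/ after /b/ (labial) → [m]
Rule 1: /n/ after /m/ (labial) → [m]
After rule 1: ʃukŋupt#ibmimmax
Rule 2: no segment meets the rule's conditions; no change.

[ʃukŋupt#ibmimmax]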